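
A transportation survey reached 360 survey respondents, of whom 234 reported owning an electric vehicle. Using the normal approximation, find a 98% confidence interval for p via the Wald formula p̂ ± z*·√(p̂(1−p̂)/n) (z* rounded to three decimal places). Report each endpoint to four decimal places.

(0.5915, 0.7085)

Sample proportion p̂ = 234/360 = 0.65000.
SE = √(p̂(1−p̂)/n) = √(0.227500/360) = 0.025139.
For 98% confidence, z* = 2.326.
Margin = 2.326·0.025139 = 0.05847.
So the interval runs from 0.5915 to 0.7085.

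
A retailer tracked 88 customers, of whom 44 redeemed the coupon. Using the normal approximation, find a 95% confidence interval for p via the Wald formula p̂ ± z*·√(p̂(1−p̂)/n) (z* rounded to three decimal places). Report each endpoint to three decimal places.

(0.396, 0.604)

p̂ = 44/88 = 0.50000.
SE(p̂) = √(0.50000·0.50000/88) = 0.053300.
The 95% critical value is z* = 1.960.
Margin = 1.960·0.053300 = 0.10447.
So the interval runs from 0.396 to 0.604.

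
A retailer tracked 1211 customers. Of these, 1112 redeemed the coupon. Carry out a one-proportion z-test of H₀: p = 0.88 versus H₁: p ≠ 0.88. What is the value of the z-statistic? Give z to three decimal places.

The sample proportion is 1112/1211 = 0.91825.
Under H₀, SE = √(p₀(1−p₀)/n) = √(0.88·0.12/1211) = √0.000087201 = 0.009338.
Test statistic: z = 0.03825/0.009338 = 4.096.

z = 4.096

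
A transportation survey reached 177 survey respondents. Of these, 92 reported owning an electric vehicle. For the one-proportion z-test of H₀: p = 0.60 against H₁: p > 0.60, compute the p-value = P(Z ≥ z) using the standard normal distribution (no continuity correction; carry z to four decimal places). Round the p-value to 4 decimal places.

With x = 92 successes in n = 177, p̂ = 0.51977.
SE₀ = √(0.60·0.40/177) = 0.036823.
Test statistic (full precision, shown to 4 dp): z = (92/177 − 0.60)/SE₀ ≈ -2.1787.
p-value = P(Z ≥ z) with z = -2.1787 → 0.9853.

p-value = 0.9853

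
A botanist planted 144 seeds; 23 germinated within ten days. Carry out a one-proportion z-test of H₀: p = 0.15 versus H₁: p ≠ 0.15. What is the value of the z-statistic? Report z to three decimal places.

Sample proportion p̂ = 23/144 = 0.15972.
Null standard error: √(0.15·0.85/144) = √0.000885417 = 0.029756.
z = (p̂ − p₀)/SE = (0.15972 − 0.15)/0.029756 = 0.327.

z = 0.327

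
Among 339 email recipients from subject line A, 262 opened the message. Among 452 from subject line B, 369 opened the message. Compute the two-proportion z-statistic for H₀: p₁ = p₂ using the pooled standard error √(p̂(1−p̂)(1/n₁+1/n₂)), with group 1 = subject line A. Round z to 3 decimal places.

z = -1.508

p̂₁ = 262/339 = 0.77286, p̂₂ = 369/452 = 0.81637.
Pooled p̂ = (262+369)/(339+452) = 631/791 = 0.79772.
Pooled SE = √[0.1613602·0.00516224] ≈ 0.028861.
z = (p̂₁ − p̂₂)/SE = (0.77286 − 0.81637)/0.028861 = -0.04351/0.028861 = -1.508.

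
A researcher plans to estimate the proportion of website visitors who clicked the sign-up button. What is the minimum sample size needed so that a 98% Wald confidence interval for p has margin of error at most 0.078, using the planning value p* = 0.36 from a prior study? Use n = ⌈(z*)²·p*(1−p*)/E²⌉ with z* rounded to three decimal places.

For 98% confidence, z* = 2.326.
p*(1−p*) = 0.2304.
Required n before rounding: 5.410276 × 0.2304 / 0.078² = 204.886.
⌈204.886⌉ = 205.

n = 205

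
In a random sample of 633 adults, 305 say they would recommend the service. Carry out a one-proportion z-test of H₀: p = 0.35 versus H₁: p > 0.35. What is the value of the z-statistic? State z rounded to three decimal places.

z = 6.954

With x = 305 successes in n = 633, p̂ = 0.48183.
Null standard error: √(0.35·0.65/633) = √0.000359400 = 0.018958.
Test statistic: z = 0.13183/0.018958 = 6.954.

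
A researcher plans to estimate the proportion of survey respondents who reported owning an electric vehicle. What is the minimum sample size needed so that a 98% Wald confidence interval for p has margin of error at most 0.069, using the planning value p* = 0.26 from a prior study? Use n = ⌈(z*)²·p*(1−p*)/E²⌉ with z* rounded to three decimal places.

n = 219

z* = 2.326 at the 98% level.
p*(1−p*) = 0.26·0.74 = 0.1924.
Required n before rounding: 5.410276 × 0.1924 / 0.069² = 218.638.
Rounding up, n = 219.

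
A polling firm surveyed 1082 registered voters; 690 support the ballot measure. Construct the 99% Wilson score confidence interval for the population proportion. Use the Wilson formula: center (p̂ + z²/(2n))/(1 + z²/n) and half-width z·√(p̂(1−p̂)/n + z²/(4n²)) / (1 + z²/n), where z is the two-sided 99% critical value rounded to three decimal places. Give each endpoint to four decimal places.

Here p̂ = 690/1082 = 0.63771 and z = 2.576 (z² = 6.635776).
Denominator 1 + z²/n = 1 + 6.635776/1082 = 1.006133.
Adjusted center: (0.63771 + z²/(2n))/1.006133 = 0.63687.
Radicand: p̂(1−p̂)/n + z²/(4n²) = 0.000213527 + 0.000001417 = 0.000214944.
Half-width = z·√(radicand)/denom = 2.576·0.014661/1.006133 = 0.03754.
Interval: 0.63687 ± 0.03754 → (0.5993, 0.6744).

(0.5993, 0.6744)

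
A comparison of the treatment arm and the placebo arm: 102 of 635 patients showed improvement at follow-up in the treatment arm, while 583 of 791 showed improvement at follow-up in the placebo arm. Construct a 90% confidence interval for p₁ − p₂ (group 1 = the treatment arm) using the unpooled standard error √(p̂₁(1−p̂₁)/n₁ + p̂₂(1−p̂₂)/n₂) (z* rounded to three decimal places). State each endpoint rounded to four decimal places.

p̂₁ = 0.16063, p̂₂ = 0.73704, so the observed difference is -0.57641.
SE = √(0.000212327 + 0.000245021) = √0.000457348 = 0.021386.
The 90% critical value is z* = 1.645. Margin of error = 0.03518.
So the interval runs from -0.6116 to -0.5412.

(-0.6116, -0.5412)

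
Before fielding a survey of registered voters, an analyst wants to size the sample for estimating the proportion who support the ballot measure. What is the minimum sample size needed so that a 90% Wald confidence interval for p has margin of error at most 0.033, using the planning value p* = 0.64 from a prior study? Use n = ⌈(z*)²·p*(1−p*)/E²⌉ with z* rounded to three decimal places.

n = 573

For 90% confidence, z* = 1.645.
p*(1−p*) = 0.64·0.36 = 0.2304.
Required n before rounding: 2.706025 × 0.2304 / 0.033² = 572.514.
Rounding up, n = 573.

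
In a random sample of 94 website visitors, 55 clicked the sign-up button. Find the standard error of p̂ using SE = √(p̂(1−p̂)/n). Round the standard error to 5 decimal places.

Sample proportion p̂ = 55/94 = 0.58511.
p̂(1−p̂) = 0.242756.
Dividing by n and taking the root: √0.002582511 = 0.05082.

SE = 0.05082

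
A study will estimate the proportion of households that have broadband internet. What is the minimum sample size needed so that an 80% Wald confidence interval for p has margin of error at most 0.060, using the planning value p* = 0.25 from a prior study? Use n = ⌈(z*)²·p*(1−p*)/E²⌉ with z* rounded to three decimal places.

The 80% critical value is z* = 1.282.
p*(1−p*) = 0.25·0.75 = 0.1875.
(z*)²·p*(1−p*)/E² = 1.643524·0.1875/0.003600 = 85.600.
Rounding up, n = 86.

n = 86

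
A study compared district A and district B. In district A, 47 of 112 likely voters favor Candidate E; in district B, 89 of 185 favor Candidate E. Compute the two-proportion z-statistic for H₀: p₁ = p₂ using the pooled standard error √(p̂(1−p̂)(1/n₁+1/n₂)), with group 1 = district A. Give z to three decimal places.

z = -1.030

Sample proportions: p̂₁ = 47/112 = 0.41964 and p̂₂ = 89/185 = 0.48108.
Pooling: p̂ = 136/297 = 0.45791.
SE = √[p̂(1−p̂)(1/n₁+1/n₂)] = √[0.45791·0.54209·(1/112+1/185)] ≈ 0.059650.
z = -0.06144/0.059650 = -1.030.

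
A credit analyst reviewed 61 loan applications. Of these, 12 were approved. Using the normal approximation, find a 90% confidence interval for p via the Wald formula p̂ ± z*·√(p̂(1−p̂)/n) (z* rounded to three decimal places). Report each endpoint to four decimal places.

p̂ = 12/61 = 0.19672.
SE = √(p̂(1−p̂)/n) = √(0.158022/61) = 0.050897.
For 90% confidence, z* = 1.645.
Margin of error: 1.645 × 0.050897 = 0.08373.
CI: 0.19672 ± 0.08373 = (0.1130, 0.2804).

(0.1130, 0.2804)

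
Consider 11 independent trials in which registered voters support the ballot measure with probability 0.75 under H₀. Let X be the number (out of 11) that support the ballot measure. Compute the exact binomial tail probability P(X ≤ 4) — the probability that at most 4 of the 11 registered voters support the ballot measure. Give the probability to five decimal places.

X ~ Binomial(n=11, p=0.75).
P(X ≤ 4) = Σ_{j=0}^{4} C(11,j)·0.75^j·0.25^{11−j}.
= 0.000000 + 0.000008 + 0.000118 + 0.001062 + 0.006373 = 0.00756.

P = 0.00756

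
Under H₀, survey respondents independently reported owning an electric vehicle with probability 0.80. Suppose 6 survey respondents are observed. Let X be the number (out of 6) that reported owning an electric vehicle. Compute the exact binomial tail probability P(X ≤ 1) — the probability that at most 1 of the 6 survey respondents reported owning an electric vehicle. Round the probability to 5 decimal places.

X ~ Binomial(n=6, p=0.80).
P(X ≤ 1) = C(6,0)·0.80^0·0.20^6 + C(6,1)·0.80^1·0.20^5.
= 0.000064 + 0.001536 = 0.00160.

P = 0.00160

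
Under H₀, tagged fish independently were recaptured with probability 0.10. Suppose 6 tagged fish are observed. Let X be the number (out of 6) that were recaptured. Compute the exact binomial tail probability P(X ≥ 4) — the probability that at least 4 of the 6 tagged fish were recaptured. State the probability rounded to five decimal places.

P = 0.00127

X is binomial with n = 6 and p = 0.10.
P(X ≥ 4) = C(6,4)·0.10^4·0.90^2 + C(6,5)·0.10^5·0.90^1 + C(6,6)·0.10^6·0.90^0.
= 0.001215 + 0.000054 + 0.000001 = 0.00127.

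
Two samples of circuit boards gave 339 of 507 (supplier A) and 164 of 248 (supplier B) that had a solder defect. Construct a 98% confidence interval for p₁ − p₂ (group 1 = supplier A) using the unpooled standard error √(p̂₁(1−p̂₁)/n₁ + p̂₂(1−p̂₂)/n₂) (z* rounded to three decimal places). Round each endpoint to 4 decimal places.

(-0.0778, 0.0925)

p̂₁ = 339/507 = 0.66864, p̂₂ = 164/248 = 0.66129; p̂₁ − p̂₂ = 0.00735.
Unpooled SE = √(p̂₁(1−p̂₁)/n₁ + p̂₂(1−p̂₂)/n₂) = √(0.000437004 + 0.000903167) = 0.036608.
For 98% confidence, z* = 2.326. Margin = 2.326·0.036608 = 0.08515.
So the interval runs from -0.0778 to 0.0925.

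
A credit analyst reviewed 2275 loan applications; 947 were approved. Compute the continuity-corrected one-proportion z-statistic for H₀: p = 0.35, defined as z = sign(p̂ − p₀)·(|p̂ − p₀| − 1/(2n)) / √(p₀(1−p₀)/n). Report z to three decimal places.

z = 6.604

p̂ = 947/2275 = 0.41626. p̂ − p₀ = 0.066264.
1/(2n) = 0.000220.
Corrected numerator: |0.066264| − 0.000220 = 0.066044.
Under H₀, SE = √(p₀(1−p₀)/n) = √(0.35·0.65/2275) = √0.000100000 = 0.010000.
z = (+)0.066044/0.010000 = 6.604.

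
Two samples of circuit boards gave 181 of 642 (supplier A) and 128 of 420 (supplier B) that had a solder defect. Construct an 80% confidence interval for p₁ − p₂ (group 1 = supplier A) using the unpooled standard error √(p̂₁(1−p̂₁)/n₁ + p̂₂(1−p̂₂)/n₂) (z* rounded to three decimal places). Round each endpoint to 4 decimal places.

p̂₁ = 181/642 = 0.28193, p̂₂ = 128/420 = 0.30476; p̂₁ − p̂₂ = -0.02283.
Unpooled SE = √(p̂₁(1−p̂₁)/n₁ + p̂₂(1−p̂₂)/n₂) = √(0.000315337 + 0.000504481) = 0.028632.
z* = 1.282 at the 80% level. Margin of error = 0.03671.
So the interval runs from -0.0595 to 0.0139.

(-0.0595, 0.0139)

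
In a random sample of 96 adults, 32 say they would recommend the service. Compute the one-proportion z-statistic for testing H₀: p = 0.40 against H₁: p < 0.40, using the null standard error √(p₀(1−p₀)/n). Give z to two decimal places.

z = -1.33

p̂ = 32/96 = 0.33333.
SE₀ = √(0.40·0.60/96) = 0.050000.
z = (p̂ − p₀)/SE = (0.33333 − 0.40)/0.050000 = -1.33.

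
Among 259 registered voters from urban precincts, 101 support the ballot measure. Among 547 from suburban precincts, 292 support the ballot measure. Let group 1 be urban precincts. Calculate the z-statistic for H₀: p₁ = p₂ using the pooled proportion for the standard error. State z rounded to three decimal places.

z = -3.816

Sample proportions: p̂₁ = 101/259 = 0.38996 and p̂₂ = 292/547 = 0.53382.
Pooled p̂ = (101+292)/(259+547) = 393/806 = 0.48759.
Pooled SE = √[0.2498461·0.00568916] ≈ 0.037702.
z = -0.14386/0.037702 = -3.816.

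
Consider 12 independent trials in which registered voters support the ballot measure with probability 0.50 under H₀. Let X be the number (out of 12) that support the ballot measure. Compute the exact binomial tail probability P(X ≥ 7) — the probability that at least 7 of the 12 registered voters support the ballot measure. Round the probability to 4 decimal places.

P = 0.3872

X is binomial with n = 12 and p = 0.50.
P(X ≥ 7) = Σ_{j=7}^{12} C(12,j)·0.50^j·0.50^{12−j}.
= 0.193359 + 0.120850 + 0.053711 + 0.016113 + 0.002930 + 0.000244 = 0.3872.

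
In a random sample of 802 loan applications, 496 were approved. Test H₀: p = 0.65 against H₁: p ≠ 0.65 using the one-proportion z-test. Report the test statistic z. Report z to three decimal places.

z = -1.873

The sample proportion is 496/802 = 0.61845.
Under H₀, SE = √(p₀(1−p₀)/n) = √(0.65·0.35/802) = √0.000283666 = 0.016842.
Test statistic: z = -0.03155/0.016842 = -1.873.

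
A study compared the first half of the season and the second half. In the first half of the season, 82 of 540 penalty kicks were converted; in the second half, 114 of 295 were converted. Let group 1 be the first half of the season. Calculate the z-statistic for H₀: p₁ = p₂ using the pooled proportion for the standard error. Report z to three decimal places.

z = -7.645

p̂₁ = 82/540 = 0.15185, p̂₂ = 114/295 = 0.38644.
Pooled p̂ = (82+114)/(540+295) = 196/835 = 0.23473.
SE = √[p̂(1−p̂)(1/n₁+1/n₂)] = √[0.23473·0.76527·(1/540+1/295)] ≈ 0.030685.
z = -0.23459/0.030685 = -7.645.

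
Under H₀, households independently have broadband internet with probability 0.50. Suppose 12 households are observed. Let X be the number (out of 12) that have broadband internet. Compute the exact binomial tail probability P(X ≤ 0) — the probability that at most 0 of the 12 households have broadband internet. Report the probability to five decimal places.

X is binomial with n = 12 and p = 0.50.
P(X ≤ 0) = C(12,0)·0.50^0·0.50^12.
= 0.000244 = 0.00024.

P = 0.00024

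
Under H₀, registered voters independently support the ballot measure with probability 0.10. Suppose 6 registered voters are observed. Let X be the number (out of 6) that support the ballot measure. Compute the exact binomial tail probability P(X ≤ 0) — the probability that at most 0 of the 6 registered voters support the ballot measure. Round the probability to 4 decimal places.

X ~ Binomial(n=6, p=0.10).
P(X ≤ 0) = C(6,0)·0.10^0·0.90^6.
= 0.531441 = 0.5314.

P = 0.5314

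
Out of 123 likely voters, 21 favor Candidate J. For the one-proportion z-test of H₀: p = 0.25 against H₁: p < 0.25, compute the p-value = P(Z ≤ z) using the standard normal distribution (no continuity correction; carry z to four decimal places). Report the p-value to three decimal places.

Sample proportion p̂ = 21/123 = 0.17073.
Under H₀, SE = √(p₀(1−p₀)/n) = √(0.25·0.75/123) = √0.001524390 = 0.039043.
Test statistic (full precision, shown to 4 dp): z = (21/123 − 0.25)/SE₀ ≈ -2.0303.
p-value = P(Z ≤ z) with z = -2.0303 → 0.021.

p-value = 0.021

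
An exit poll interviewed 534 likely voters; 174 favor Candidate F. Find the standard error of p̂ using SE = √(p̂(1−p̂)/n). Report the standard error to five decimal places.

Sample proportion p̂ = 174/534 = 0.32584.
p̂(1−p̂) = 0.32584·0.67416 = 0.219668.
Dividing by n and taking the root: √0.000411363 = 0.02028.

SE = 0.02028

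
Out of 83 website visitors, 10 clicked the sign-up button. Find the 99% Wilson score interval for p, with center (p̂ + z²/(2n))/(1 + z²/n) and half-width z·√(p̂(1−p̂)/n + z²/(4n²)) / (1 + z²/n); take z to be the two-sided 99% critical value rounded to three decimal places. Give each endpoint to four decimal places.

p̂ = 10/83 = 0.12048; z = 2.576, so z² = 6.635776.
1 + z²/n = 1.079949.
Center = (0.12048 + 0.039975)/1.079949 = 0.14858.
Radicand: p̂(1−p̂)/n + z²/(4n²) = 0.001276699 + 0.000240811 = 0.001517510.
Half-width = z·√(radicand)/denom = 2.576·0.038955/1.079949 = 0.09292.
CI: 0.14858 ± 0.09292 = (0.0557, 0.2415).

(0.0557, 0.2415)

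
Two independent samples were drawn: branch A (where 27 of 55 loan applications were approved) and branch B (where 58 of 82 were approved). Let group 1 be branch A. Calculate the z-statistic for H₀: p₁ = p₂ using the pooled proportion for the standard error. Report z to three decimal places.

p̂₁ = 27/55 = 0.49091, p̂₂ = 58/82 = 0.70732.
Pooled p̂ = (27+58)/(55+82) = 85/137 = 0.62044.
SE = √[p̂(1−p̂)(1/n₁+1/n₂)] = √[0.62044·0.37956·(1/55+1/82)] ≈ 0.084579.
z = (p̂₁ − p̂₂)/SE = (0.49091 − 0.70732)/0.084579 = -0.21641/0.084579 = -2.559.

z = -2.559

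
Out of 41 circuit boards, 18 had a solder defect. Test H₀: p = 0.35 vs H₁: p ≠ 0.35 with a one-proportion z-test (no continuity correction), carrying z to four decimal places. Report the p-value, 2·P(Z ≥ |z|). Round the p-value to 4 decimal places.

Sample proportion p̂ = 18/41 = 0.43902.
SE₀ = √(0.35·0.65/41) = 0.074490.
Test statistic (full precision, shown to 4 dp): z = (18/41 − 0.35)/SE₀ ≈ 1.1951.
p-value = 2·P(Z ≥ |z|) with z = 1.1951 → 0.2320.

p-value = 0.2320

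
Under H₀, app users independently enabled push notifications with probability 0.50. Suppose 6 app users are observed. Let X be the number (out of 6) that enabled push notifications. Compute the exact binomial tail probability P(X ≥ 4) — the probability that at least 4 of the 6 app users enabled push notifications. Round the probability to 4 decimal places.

P = 0.3438

X is binomial with n = 6 and p = 0.50.
P(X ≥ 4) = C(6,4)·0.50^4·0.50^2 + C(6,5)·0.50^5·0.50^1 + C(6,6)·0.50^6·0.50^0.
= 0.234375 + 0.093750 + 0.015625 = 0.3438.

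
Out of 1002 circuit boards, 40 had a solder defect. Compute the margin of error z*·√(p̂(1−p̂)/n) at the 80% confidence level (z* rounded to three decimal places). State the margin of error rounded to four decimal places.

p̂ = 40/1002 = 0.03992.
SE = √(p̂(1−p̂)/n) = √(0.038327/1002) = 0.006185.
The 80% critical value is z* = 1.282.
ME = 1.282·0.006185 = 0.0079.

ME = 0.0079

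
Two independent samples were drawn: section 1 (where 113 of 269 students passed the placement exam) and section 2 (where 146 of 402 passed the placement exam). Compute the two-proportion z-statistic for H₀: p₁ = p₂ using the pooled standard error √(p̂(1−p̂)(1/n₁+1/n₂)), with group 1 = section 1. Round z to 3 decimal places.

Sample proportions: p̂₁ = 113/269 = 0.42007 and p̂₂ = 146/402 = 0.36318.
Pooling: p̂ = 259/671 = 0.38599.
Pooled SE = √[0.2370020·0.00620503] ≈ 0.038348.
z = (p̂₁ − p̂₂)/SE = (0.42007 − 0.36318)/0.038348 = 0.05689/0.038348 = 1.484.

z = 1.484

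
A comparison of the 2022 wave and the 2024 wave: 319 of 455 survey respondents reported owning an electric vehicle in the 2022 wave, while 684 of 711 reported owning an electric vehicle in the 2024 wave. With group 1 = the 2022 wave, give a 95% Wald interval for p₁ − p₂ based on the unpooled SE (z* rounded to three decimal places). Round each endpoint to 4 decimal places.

(-0.3053, -0.2166)

p̂₁ = 0.70110, p̂₂ = 0.96203, so the observed difference is -0.26093.
Unpooled SE = √(p̂₁(1−p̂₁)/n₁ + p̂₂(1−p̂₂)/n₂) = √(0.000460570 + 0.000051382) = 0.022626.
The 95% critical value is z* = 1.960. Margin = 1.960·0.022626 = 0.04435.
So the interval runs from -0.3053 to -0.2166.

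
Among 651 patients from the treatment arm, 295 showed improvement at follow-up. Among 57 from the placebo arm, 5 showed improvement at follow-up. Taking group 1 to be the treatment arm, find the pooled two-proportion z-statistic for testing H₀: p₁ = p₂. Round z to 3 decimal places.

Sample proportions: p̂₁ = 295/651 = 0.45315 and p̂₂ = 5/57 = 0.08772.
Pooling: p̂ = 300/708 = 0.42373.
Pooled SE = √[0.2441827·0.01907996] ≈ 0.068257.
z = (p̂₁ − p̂₂)/SE = (0.45315 − 0.08772)/0.068257 = 0.36543/0.068257 = 5.354.

z = 5.354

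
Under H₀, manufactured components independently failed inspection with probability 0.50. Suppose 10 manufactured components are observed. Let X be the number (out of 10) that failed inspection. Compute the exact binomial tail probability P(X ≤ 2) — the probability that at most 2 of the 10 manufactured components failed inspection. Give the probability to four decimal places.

P = 0.0547

X is binomial with n = 10 and p = 0.50.
P(X ≤ 2) = C(10,0)·0.50^0·0.50^10 + C(10,1)·0.50^1·0.50^9 + C(10,2)·0.50^2·0.50^8.
= 0.000977 + 0.009766 + 0.043945 = 0.0547.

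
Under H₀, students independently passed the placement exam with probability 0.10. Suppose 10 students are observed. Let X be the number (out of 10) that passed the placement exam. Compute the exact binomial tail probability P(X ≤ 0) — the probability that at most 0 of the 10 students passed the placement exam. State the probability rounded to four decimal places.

P = 0.3487

X ~ Binomial(n=10, p=0.10).
P(X ≤ 0) = C(10,0)·0.10^0·0.90^10.
= 0.348678 = 0.3487.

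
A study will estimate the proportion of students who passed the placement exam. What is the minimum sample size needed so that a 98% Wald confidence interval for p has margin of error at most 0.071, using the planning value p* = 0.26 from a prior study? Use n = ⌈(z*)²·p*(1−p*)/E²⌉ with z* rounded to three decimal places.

n = 207

The 98% critical value is z* = 2.326.
p*(1−p*) = 0.26·0.74 = 0.1924.
(z*)²·p*(1−p*)/E² = 5.410276·0.1924/0.005041 = 206.494.
Rounding up, n = 207.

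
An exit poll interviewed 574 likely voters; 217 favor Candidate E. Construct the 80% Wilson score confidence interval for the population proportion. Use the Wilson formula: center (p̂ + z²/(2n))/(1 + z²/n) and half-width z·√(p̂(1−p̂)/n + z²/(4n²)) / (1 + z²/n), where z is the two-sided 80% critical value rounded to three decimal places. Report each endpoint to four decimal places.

(0.3525, 0.4043)

p̂ = 217/574 = 0.37805; z = 1.282, so z² = 1.643524.
Denominator 1 + z²/n = 1 + 1.643524/574 = 1.002863.
Adjusted center: (0.37805 + z²/(2n))/1.002863 = 0.37840.
Radicand: p̂(1−p̂)/n + z²/(4n²) = 0.000409630 + 0.000001247 = 0.000410877.
Half-width = 1.282·√0.000410877/1.002863 = 0.02591.
CI: 0.37840 ± 0.02591 = (0.3525, 0.4043).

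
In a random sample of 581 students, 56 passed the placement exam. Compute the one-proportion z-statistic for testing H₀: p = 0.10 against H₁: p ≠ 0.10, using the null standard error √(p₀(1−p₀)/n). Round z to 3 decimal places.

The sample proportion is 56/581 = 0.09639.
SE₀ = √(0.10·0.90/581) = 0.012446.
z = (p̂ − p₀)/SE = (0.09639 − 0.10)/0.012446 = -0.290.

z = -0.290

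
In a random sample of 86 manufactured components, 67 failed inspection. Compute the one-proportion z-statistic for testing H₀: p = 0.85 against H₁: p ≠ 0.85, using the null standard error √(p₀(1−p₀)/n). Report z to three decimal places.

z = -1.842

Sample proportion p̂ = 67/86 = 0.77907.
Under H₀, SE = √(p₀(1−p₀)/n) = √(0.85·0.15/86) = √0.001482558 = 0.038504.
z = (p̂ − p₀)/SE = (0.77907 − 0.85)/0.038504 = -1.842.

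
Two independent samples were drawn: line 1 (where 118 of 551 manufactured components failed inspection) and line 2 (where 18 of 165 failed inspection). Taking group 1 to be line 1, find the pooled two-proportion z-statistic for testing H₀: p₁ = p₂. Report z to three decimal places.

p̂₁ = 118/551 = 0.21416, p̂₂ = 18/165 = 0.10909.
Pooling: p̂ = 136/716 = 0.18994.
SE = √[p̂(1−p̂)(1/n₁+1/n₂)] = √[0.18994·0.81006·(1/551+1/165)] ≈ 0.034810.
z = 0.10507/0.034810 = 3.018.

z = 3.018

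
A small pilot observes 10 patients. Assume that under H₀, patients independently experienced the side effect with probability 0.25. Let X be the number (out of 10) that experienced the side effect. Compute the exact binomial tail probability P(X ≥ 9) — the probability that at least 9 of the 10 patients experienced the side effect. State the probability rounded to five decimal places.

P = 0.00003

X ~ Binomial(n=10, p=0.25).
P(X ≥ 9) = C(10,9)·0.25^9·0.75^1 + C(10,10)·0.25^10·0.75^0.
= 0.000029 + 0.000001 = 0.00003.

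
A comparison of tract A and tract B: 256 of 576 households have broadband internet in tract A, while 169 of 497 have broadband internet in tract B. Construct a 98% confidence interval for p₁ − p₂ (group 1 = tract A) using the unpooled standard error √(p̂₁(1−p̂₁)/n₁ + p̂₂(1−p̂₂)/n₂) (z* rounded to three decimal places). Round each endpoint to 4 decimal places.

p̂₁ = 256/576 = 0.44444, p̂₂ = 169/497 = 0.34004; p̂₁ − p̂₂ = 0.10440.
Unpooled SE = √(p̂₁(1−p̂₁)/n₁ + p̂₂(1−p̂₂)/n₂) = √(0.000428669 + 0.000451535) = 0.029668.
For 98% confidence, z* = 2.326. Margin of error = 0.06901.
CI: 0.10440 ± 0.06901 = (0.0354, 0.1734).

(0.0354, 0.1734)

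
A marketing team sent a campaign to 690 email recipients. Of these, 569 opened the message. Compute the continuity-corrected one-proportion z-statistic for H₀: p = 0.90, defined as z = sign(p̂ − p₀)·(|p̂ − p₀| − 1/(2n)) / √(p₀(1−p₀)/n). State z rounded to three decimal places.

z = -6.535

With x = 569 successes in n = 690, p̂ = 0.82464. p̂ − p₀ = -0.075362.
1/(2n) = 0.000725.
Corrected numerator: |-0.075362| − 0.000725 = 0.074637.
SE₀ = √(0.90·0.10/690) = 0.011421.
z = (−)0.074637/0.011421 = -6.535.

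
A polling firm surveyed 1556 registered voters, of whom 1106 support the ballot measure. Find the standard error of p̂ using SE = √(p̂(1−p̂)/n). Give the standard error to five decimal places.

With x = 1106 successes in n = 1556, p̂ = 0.71080.
p̂(1−p̂) = 0.205563.
SE = √(0.205563/1556) = √0.000132110 = 0.01149.

SE = 0.01149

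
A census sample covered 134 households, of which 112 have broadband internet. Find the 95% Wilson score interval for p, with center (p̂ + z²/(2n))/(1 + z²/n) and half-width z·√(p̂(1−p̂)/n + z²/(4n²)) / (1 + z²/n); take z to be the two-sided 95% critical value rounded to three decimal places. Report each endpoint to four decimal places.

p̂ = 112/134 = 0.83582; z = 1.960, so z² = 3.841600.
1 + z²/n = 1.028669.
Adjusted center: (0.83582 + z²/(2n))/1.028669 = 0.82646.
Radicand: p̂(1−p̂)/n + z²/(4n²) = 0.001024062 + 0.000053486 = 0.001077548.
Half-width = 1.960·√0.001077548/1.028669 = 0.06255.
So the interval runs from 0.7639 to 0.8890.

(0.7639, 0.8890)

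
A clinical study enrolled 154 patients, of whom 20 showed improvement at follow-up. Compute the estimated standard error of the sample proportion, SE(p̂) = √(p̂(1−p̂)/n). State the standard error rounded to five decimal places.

With x = 20 successes in n = 154, p̂ = 0.12987.
p̂(1−p̂) = 0.12987·0.87013 = 0.113004.
Dividing by n and taking the root: √0.000733792 = 0.02709.

SE = 0.02709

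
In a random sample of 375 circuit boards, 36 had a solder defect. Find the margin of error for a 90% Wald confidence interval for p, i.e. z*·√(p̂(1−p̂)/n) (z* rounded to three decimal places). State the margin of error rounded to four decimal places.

ME = 0.0250

Sample proportion p̂ = 36/375 = 0.09600.
SE = √(p̂(1−p̂)/n) = √(0.086784/375) = 0.015213.
The 90% critical value is z* = 1.645.
Margin of error = z*·SE = 1.645 × 0.015213 = 0.0250.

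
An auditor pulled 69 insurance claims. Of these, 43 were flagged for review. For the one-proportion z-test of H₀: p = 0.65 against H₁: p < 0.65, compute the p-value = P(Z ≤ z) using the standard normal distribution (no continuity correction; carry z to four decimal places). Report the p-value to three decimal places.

Sample proportion p̂ = 43/69 = 0.62319.
SE₀ = √(0.65·0.35/69) = 0.057420.
Test statistic (full precision, shown to 4 dp): z = (43/69 − 0.65)/SE₀ ≈ -0.4669.
From the standard normal, P(Z ≤ z) = 0.320.

p-value = 0.320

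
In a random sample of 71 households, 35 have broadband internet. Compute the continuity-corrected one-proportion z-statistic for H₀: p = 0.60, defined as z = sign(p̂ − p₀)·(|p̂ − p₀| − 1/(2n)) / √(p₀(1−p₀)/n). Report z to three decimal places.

Sample proportion p̂ = 35/71 = 0.49296. p̂ − p₀ = -0.107042.
Continuity correction 1/(2n) = 1/142 = 0.007042.
Corrected numerator: |-0.107042| − 0.007042 = 0.100000.
Under H₀, SE = √(p₀(1−p₀)/n) = √(0.60·0.40/71) = √0.003380282 = 0.058140.
z = (−)0.100000/0.058140 = -1.720.

z = -1.720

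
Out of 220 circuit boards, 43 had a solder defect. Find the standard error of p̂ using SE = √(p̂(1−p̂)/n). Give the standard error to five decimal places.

SE = 0.02674

p̂ = 43/220 = 0.19545.
p̂(1−p̂) = 0.19545·0.80455 = 0.157249.
Dividing by n and taking the root: √0.000714768 = 0.02674.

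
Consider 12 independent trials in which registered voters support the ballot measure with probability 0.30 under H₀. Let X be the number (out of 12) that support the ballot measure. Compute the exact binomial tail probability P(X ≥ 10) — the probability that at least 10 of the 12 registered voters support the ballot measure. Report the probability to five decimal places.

X is binomial with n = 12 and p = 0.30.
P(X ≥ 10) = C(12,10)·0.30^10·0.70^2 + C(12,11)·0.30^11·0.70^1 + C(12,12)·0.30^12·0.70^0.
= 0.000191 + 0.000015 + 0.000001 = 0.00021.

P = 0.00021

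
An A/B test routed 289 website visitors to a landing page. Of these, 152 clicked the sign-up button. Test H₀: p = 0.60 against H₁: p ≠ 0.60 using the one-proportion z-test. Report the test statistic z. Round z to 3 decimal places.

The sample proportion is 152/289 = 0.52595.
SE₀ = √(0.60·0.40/289) = 0.028818.
z = (0.52595 − 0.60)/0.028818 = -0.07405/0.028818 = -2.570.

z = -2.570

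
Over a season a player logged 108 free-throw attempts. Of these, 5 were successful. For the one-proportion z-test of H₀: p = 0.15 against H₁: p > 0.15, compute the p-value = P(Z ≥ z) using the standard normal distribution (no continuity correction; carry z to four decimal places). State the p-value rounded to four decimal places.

The sample proportion is 5/108 = 0.04630.
Null standard error: √(0.15·0.85/108) = √0.001180556 = 0.034359.
z = (p̂ − p₀)/SE = (5/108 − 0.15)/0.034359 ≈ -3.0182.
p-value = P(Z ≥ z) with z = -3.0182 → 0.9987.

p-value = 0.9987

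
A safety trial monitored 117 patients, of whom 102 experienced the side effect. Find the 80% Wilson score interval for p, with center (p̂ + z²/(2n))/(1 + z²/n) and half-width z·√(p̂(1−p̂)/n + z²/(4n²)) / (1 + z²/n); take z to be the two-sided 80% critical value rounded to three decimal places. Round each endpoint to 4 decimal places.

p̂ = 102/117 = 0.87179; z = 1.282, so z² = 1.643524.
1 + z²/n = 1.014047.
Adjusted center: (0.87179 + z²/(2n))/1.014047 = 0.86664.
Radicand: p̂(1−p̂)/n + z²/(4n²) = 0.000955287 + 0.000030015 = 0.000985302.
Half-width = 1.282·√0.000985302/1.014047 = 0.03968.
CI: 0.86664 ± 0.03968 = (0.8270, 0.9063).

(0.8270, 0.9063)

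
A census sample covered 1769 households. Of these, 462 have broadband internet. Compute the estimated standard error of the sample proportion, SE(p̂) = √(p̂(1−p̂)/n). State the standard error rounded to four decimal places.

SE = 0.0104

With x = 462 successes in n = 1769, p̂ = 0.26116.
p̂(1−p̂) = 0.26116·0.73884 = 0.192955.
SE = √(0.192955/1769) = √0.000109076 = 0.0104.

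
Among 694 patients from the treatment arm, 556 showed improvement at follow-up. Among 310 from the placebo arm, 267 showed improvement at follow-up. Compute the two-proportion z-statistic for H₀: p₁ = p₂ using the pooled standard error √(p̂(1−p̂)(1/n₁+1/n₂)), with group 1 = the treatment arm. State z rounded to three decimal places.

z = -2.290

p̂₁ = 556/694 = 0.80115, p̂₂ = 267/310 = 0.86129.
Pooling: p̂ = 823/1004 = 0.81972.
Pooled SE = √[0.1477784·0.00466673] ≈ 0.026261.
z = -0.06014/0.026261 = -2.290.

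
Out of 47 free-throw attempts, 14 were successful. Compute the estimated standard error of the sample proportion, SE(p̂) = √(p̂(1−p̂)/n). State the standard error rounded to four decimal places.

SE = 0.0667

p̂ = 14/47 = 0.29787.
p̂(1−p̂) = 0.209143.
SE = √(0.209143/47) = 0.0667.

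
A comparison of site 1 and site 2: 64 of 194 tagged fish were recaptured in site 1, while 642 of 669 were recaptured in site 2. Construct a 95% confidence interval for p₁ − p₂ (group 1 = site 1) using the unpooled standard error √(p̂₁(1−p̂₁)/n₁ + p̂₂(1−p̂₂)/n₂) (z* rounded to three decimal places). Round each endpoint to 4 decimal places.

p̂₁ = 0.32990, p̂₂ = 0.95964, so the observed difference is -0.62974.
Unpooled SE = √(p̂₁(1−p̂₁)/n₁ + p̂₂(1−p̂₂)/n₂) = √(0.001139510 + 0.000057892) = 0.034604.
For 95% confidence, z* = 1.960. Margin = 1.960·0.034604 = 0.06782.
Interval: -0.62974 ± 0.06782 → (-0.6976, -0.5619).

(-0.6976, -0.5619)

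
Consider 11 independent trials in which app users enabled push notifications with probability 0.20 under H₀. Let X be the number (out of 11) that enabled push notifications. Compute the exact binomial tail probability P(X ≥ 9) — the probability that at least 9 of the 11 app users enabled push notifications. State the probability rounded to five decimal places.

X is binomial with n = 11 and p = 0.20.
P(X ≥ 9) = C(11,9)·0.20^9·0.80^2 + C(11,10)·0.20^10·0.80^1 + C(11,11)·0.20^11·0.80^0.
= 0.000018 + 0.000001 + 0.000000 = 0.00002.

P = 0.00002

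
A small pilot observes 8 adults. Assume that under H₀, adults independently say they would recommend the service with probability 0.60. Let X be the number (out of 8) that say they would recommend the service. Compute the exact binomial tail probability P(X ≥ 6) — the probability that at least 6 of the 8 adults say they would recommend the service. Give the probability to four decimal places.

X ~ Binomial(n=8, p=0.60).
P(X ≥ 6) = C(8,6)·0.60^6·0.40^2 + C(8,7)·0.60^7·0.40^1 + C(8,8)·0.60^8·0.40^0.
= 0.209019 + 0.089580 + 0.016796 = 0.3154.

P = 0.3154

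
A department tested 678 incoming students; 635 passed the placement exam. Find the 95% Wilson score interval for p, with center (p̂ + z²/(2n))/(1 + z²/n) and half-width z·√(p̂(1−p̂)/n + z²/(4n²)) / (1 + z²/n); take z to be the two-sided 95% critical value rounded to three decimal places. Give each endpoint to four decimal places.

(0.9157, 0.9526)

Here p̂ = 635/678 = 0.93658 and z = 1.960 (z² = 3.841600).
1 + z²/n = 1.005666.
Center = (0.93658 + 0.002833)/1.005666 = 0.93412.
Radicand: p̂(1−p̂)/n + z²/(4n²) = 0.000087610 + 0.000002089 = 0.000089699.
Half-width = z·√(radicand)/denom = 1.960·0.009471/1.005666 = 0.01846.
Interval: 0.93412 ± 0.01846 → (0.9157, 0.9526).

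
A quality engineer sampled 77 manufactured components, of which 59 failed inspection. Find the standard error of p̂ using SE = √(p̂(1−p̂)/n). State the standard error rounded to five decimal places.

SE = 0.04823

With x = 59 successes in n = 77, p̂ = 0.76623.
p̂(1−p̂) = 0.179122.
SE = √(0.179122/77) = 0.04823.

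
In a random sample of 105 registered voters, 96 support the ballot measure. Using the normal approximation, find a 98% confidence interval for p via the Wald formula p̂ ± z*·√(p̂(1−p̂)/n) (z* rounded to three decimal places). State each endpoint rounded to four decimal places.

(0.8507, 0.9778)

Sample proportion p̂ = 96/105 = 0.91429.
SE = √(p̂(1−p̂)/n) = √(0.078367/105) = 0.027320.
z* = 2.326 at the 98% level.
Margin = 2.326·0.027320 = 0.06355.
So the interval runs from 0.8507 to 0.9778.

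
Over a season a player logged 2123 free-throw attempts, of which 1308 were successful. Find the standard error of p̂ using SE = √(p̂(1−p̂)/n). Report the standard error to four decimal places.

With x = 1308 successes in n = 2123, p̂ = 0.61611.
p̂(1−p̂) = 0.236518.
SE = √(0.236518/2123) = √0.000111407 = 0.0106.

SE = 0.0106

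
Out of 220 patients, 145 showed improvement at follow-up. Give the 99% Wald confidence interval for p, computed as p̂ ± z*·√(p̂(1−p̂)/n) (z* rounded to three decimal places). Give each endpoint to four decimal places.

Sample proportion p̂ = 145/220 = 0.65909.
SE(p̂) = √(0.65909·0.34091/220) = 0.031958.
For 99% confidence, z* = 2.576.
Margin = 2.576·0.031958 = 0.08232.
So the interval runs from 0.5768 to 0.7414.

(0.5768, 0.7414)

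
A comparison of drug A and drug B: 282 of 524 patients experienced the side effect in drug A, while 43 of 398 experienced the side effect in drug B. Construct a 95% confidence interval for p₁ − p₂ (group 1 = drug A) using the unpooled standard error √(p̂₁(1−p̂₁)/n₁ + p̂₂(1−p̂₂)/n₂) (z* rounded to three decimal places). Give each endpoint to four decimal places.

p̂₁ = 282/524 = 0.53817, p̂₂ = 43/398 = 0.10804; p̂₁ − p̂₂ = 0.43013.
SE = √(0.000474319 + 0.000242129) = √0.000716448 = 0.026767.
z* = 1.960 at the 95% level. Margin of error = 0.05246.
CI: 0.43013 ± 0.05246 = (0.3777, 0.4826).

(0.3777, 0.4826)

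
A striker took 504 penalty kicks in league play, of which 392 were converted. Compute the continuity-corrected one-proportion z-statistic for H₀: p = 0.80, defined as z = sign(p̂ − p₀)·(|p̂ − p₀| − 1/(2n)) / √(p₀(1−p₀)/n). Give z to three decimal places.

z = -1.192

p̂ = 392/504 = 0.77778. p̂ − p₀ = -0.022222.
1/(2n) = 0.000992.
Corrected numerator: |-0.022222| − 0.000992 = 0.021230.
Under H₀, SE = √(p₀(1−p₀)/n) = √(0.80·0.20/504) = √0.000317460 = 0.017817.
z = −0.021230/0.017817 = -1.192.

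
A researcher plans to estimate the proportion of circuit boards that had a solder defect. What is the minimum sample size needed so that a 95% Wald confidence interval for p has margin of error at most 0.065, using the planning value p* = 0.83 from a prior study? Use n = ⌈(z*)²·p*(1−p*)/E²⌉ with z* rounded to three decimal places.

n = 129

The 95% critical value is z* = 1.960.
p*(1−p*) = 0.83·0.17 = 0.1411.
(z*)²·p*(1−p*)/E² = 3.841600·0.1411/0.004225 = 128.296.
Rounding up, n = 129.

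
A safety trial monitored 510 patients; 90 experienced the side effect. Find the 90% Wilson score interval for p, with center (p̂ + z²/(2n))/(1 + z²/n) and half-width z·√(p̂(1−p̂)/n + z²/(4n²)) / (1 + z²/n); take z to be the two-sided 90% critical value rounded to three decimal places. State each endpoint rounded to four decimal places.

(0.1504, 0.2059)

Here p̂ = 90/510 = 0.17647 and z = 1.645 (z² = 2.706025).
1 + z²/n = 1.005306.
Center = (0.17647 + 0.002653)/1.005306 = 0.17818.
Radicand: p̂(1−p̂)/n + z²/(4n²) = 0.000284958 + 0.000002601 = 0.000287559.
Half-width = 1.645·√0.000287559/1.005306 = 0.02775.
Interval: 0.17818 ± 0.02775 → (0.1504, 0.2059).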